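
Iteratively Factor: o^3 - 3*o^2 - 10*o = (o - 5)*(o^2 + 2*o) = o*(o - 5)*(o + 2)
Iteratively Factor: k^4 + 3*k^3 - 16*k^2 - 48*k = (k)*(k^3 + 3*k^2 - 16*k - 48) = k*(k + 4)*(k^2 - k - 12) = k*(k - 4)*(k + 4)*(k + 3)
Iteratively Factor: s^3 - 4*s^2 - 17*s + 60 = (s + 4)*(s^2 - 8*s + 15) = (s - 3)*(s + 4)*(s - 5)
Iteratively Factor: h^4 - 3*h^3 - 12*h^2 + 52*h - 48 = (h + 4)*(h^3 - 7*h^2 + 16*h - 12) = (h - 3)*(h + 4)*(h^2 - 4*h + 4) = (h - 3)*(h - 2)*(h + 4)*(h - 2)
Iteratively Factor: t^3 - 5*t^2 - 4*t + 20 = (t - 2)*(t^2 - 3*t - 10) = (t - 2)*(t + 2)*(t - 5)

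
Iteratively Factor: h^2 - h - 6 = (h + 2)*(h - 3)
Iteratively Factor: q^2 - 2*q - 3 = (q - 3)*(q + 1)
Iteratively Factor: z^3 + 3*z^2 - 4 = (z + 2)*(z^2 + z - 2) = (z + 2)^2*(z - 1)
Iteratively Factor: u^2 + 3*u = (u + 3)*(u)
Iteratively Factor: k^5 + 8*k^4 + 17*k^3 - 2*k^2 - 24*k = (k - 1)*(k^4 + 9*k^3 + 26*k^2 + 24*k) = k*(k - 1)*(k^3 + 9*k^2 + 26*k + 24) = k*(k - 1)*(k + 2)*(k^2 + 7*k + 12) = k*(k - 1)*(k + 2)*(k + 3)*(k + 4)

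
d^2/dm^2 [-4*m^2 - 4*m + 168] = -8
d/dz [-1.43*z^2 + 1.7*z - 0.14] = 1.7 - 2.86*z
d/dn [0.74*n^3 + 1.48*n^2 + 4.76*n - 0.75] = 2.22*n^2 + 2.96*n + 4.76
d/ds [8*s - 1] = 8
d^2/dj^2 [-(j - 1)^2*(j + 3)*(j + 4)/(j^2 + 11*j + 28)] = 2*(-j^3 - 21*j^2 - 147*j - 87)/(j^3 + 21*j^2 + 147*j + 343)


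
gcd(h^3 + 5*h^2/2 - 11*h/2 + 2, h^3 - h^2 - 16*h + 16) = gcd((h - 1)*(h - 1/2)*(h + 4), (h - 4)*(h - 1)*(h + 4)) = h^2 + 3*h - 4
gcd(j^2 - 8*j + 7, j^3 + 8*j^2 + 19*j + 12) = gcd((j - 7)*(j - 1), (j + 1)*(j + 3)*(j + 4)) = 1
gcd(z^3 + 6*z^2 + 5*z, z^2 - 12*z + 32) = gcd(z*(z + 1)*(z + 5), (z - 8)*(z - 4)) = 1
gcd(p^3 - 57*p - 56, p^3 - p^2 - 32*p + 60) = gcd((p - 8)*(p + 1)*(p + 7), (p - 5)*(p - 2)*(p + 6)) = 1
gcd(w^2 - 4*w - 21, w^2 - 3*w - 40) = 1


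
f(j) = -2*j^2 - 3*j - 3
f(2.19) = -19.16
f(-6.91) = -77.77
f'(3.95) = -18.80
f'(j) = -4*j - 3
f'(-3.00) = 9.00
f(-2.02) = -5.10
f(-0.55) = -1.96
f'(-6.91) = 24.64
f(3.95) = -46.06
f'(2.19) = -11.76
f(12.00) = -327.00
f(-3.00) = -12.00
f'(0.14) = -3.56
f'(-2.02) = 5.08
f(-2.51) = -8.07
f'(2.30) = -12.20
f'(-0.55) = -0.80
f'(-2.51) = 7.04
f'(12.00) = -51.00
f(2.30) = -20.48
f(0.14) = -3.46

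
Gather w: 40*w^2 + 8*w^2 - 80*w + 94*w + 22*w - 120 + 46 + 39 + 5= 48*w^2 + 36*w - 30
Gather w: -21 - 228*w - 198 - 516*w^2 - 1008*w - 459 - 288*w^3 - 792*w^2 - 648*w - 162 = -288*w^3 - 1308*w^2 - 1884*w - 840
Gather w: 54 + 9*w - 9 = 9*w + 45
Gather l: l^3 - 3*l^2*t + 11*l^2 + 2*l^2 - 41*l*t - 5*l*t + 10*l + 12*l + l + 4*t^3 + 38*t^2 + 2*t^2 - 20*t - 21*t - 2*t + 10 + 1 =l^3 + l^2*(13 - 3*t) + l*(23 - 46*t) + 4*t^3 + 40*t^2 - 43*t + 11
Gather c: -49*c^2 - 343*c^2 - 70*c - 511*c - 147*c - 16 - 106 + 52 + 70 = -392*c^2 - 728*c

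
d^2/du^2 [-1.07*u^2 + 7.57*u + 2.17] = -2.14000000000000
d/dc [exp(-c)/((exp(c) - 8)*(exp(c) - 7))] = (-3*exp(2*c) + 30*exp(c) - 56)*exp(-c)/(exp(4*c) - 30*exp(3*c) + 337*exp(2*c) - 1680*exp(c) + 3136)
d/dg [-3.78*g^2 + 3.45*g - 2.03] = 3.45 - 7.56*g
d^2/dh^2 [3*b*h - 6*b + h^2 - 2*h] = 2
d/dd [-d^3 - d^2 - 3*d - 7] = -3*d^2 - 2*d - 3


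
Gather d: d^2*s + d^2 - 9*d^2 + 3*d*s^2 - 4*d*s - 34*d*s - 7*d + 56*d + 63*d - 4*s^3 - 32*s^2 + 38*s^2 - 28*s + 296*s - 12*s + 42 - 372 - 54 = d^2*(s - 8) + d*(3*s^2 - 38*s + 112) - 4*s^3 + 6*s^2 + 256*s - 384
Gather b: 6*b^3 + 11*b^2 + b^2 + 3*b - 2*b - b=6*b^3 + 12*b^2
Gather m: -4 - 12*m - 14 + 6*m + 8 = -6*m - 10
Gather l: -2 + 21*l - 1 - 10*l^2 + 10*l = -10*l^2 + 31*l - 3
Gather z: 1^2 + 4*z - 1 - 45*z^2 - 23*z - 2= -45*z^2 - 19*z - 2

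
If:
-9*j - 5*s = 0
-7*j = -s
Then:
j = 0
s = 0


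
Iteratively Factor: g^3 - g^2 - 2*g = (g + 1)*(g^2 - 2*g) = g*(g + 1)*(g - 2)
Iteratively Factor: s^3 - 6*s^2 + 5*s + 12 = (s + 1)*(s^2 - 7*s + 12) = (s - 3)*(s + 1)*(s - 4)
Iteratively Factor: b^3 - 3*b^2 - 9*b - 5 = (b + 1)*(b^2 - 4*b - 5) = (b - 5)*(b + 1)*(b + 1)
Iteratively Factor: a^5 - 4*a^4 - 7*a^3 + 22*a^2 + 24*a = (a + 2)*(a^4 - 6*a^3 + 5*a^2 + 12*a) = (a - 4)*(a + 2)*(a^3 - 2*a^2 - 3*a) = a*(a - 4)*(a + 2)*(a^2 - 2*a - 3) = a*(a - 4)*(a + 1)*(a + 2)*(a - 3)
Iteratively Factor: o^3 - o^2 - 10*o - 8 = (o + 1)*(o^2 - 2*o - 8) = (o - 4)*(o + 1)*(o + 2)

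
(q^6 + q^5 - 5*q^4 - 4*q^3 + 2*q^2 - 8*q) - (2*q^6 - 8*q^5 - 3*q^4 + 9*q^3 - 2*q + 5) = -q^6 + 9*q^5 - 2*q^4 - 13*q^3 + 2*q^2 - 6*q - 5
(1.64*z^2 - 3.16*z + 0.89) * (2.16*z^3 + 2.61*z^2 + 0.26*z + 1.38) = 3.5424*z^5 - 2.5452*z^4 - 5.8988*z^3 + 3.7645*z^2 - 4.1294*z + 1.2282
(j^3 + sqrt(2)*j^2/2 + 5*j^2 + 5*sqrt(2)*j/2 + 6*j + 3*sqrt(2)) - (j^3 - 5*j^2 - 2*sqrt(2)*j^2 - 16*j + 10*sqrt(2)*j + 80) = 5*sqrt(2)*j^2/2 + 10*j^2 - 15*sqrt(2)*j/2 + 22*j - 80 + 3*sqrt(2)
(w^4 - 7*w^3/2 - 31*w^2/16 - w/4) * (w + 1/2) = w^5 - 3*w^4 - 59*w^3/16 - 39*w^2/32 - w/8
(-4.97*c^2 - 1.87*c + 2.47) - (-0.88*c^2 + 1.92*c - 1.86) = -4.09*c^2 - 3.79*c + 4.33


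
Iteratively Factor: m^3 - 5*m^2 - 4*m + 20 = (m + 2)*(m^2 - 7*m + 10) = (m - 5)*(m + 2)*(m - 2)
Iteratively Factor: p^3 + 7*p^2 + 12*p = (p + 3)*(p^2 + 4*p) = (p + 3)*(p + 4)*(p)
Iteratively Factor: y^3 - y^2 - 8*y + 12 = (y + 3)*(y^2 - 4*y + 4) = (y - 2)*(y + 3)*(y - 2)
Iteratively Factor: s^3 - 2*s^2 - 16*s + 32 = (s - 2)*(s^2 - 16) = (s - 2)*(s + 4)*(s - 4)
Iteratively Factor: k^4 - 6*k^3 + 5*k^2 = (k)*(k^3 - 6*k^2 + 5*k) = k^2*(k^2 - 6*k + 5) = k^2*(k - 1)*(k - 5)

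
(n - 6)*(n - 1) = n^2 - 7*n + 6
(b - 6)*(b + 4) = b^2 - 2*b - 24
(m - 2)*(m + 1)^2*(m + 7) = m^4 + 7*m^3 - 3*m^2 - 23*m - 14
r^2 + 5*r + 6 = (r + 2)*(r + 3)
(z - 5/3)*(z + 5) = z^2 + 10*z/3 - 25/3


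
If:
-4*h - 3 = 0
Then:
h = -3/4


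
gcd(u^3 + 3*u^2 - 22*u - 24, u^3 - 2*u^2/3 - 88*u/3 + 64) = u^2 + 2*u - 24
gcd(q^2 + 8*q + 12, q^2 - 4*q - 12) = q + 2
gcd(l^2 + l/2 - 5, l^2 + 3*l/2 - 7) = l - 2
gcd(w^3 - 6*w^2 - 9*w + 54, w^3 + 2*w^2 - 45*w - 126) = w + 3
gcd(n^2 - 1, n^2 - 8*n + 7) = n - 1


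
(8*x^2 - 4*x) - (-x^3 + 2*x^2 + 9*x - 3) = x^3 + 6*x^2 - 13*x + 3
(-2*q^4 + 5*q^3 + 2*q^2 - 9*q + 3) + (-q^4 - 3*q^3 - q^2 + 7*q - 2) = -3*q^4 + 2*q^3 + q^2 - 2*q + 1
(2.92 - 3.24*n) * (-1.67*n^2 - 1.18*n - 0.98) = 5.4108*n^3 - 1.0532*n^2 - 0.2704*n - 2.8616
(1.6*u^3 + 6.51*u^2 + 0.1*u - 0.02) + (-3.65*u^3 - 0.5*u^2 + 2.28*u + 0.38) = -2.05*u^3 + 6.01*u^2 + 2.38*u + 0.36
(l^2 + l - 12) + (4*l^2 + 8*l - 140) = 5*l^2 + 9*l - 152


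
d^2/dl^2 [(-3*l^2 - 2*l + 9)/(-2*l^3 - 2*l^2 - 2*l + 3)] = 6*(4*l^6 + 8*l^5 - 76*l^4 - 58*l^3 - 30*l^2 - 78*l - 17)/(8*l^9 + 24*l^8 + 48*l^7 + 20*l^6 - 24*l^5 - 84*l^4 - 10*l^3 + 18*l^2 + 54*l - 27)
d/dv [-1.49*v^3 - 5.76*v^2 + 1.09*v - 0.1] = -4.47*v^2 - 11.52*v + 1.09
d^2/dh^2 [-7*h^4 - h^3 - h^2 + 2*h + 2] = -84*h^2 - 6*h - 2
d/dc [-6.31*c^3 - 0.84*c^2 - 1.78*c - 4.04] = -18.93*c^2 - 1.68*c - 1.78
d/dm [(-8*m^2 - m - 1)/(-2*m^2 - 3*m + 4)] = (22*m^2 - 68*m - 7)/(4*m^4 + 12*m^3 - 7*m^2 - 24*m + 16)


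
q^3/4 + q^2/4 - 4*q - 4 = (q/4 + 1)*(q - 4)*(q + 1)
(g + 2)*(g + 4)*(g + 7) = g^3 + 13*g^2 + 50*g + 56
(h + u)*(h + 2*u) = h^2 + 3*h*u + 2*u^2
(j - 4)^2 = j^2 - 8*j + 16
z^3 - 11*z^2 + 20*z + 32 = (z - 8)*(z - 4)*(z + 1)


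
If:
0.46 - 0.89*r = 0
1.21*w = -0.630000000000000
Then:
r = 0.52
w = -0.52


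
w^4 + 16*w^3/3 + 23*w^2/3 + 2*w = w*(w + 1/3)*(w + 2)*(w + 3)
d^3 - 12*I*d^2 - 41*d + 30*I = (d - 6*I)*(d - 5*I)*(d - I)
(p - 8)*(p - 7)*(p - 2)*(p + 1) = p^4 - 16*p^3 + 69*p^2 - 26*p - 112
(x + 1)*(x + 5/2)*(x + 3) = x^3 + 13*x^2/2 + 13*x + 15/2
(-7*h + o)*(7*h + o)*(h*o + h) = -49*h^3*o - 49*h^3 + h*o^3 + h*o^2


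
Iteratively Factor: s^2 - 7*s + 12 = (s - 3)*(s - 4)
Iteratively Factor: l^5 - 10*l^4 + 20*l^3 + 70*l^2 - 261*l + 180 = (l + 3)*(l^4 - 13*l^3 + 59*l^2 - 107*l + 60) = (l - 1)*(l + 3)*(l^3 - 12*l^2 + 47*l - 60) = (l - 3)*(l - 1)*(l + 3)*(l^2 - 9*l + 20) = (l - 5)*(l - 3)*(l - 1)*(l + 3)*(l - 4)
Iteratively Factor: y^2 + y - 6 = (y + 3)*(y - 2)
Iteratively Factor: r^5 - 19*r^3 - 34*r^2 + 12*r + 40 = (r - 5)*(r^4 + 5*r^3 + 6*r^2 - 4*r - 8) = (r - 5)*(r + 2)*(r^3 + 3*r^2 - 4) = (r - 5)*(r + 2)^2*(r^2 + r - 2) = (r - 5)*(r - 1)*(r + 2)^2*(r + 2)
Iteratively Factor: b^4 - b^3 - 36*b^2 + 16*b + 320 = (b - 5)*(b^3 + 4*b^2 - 16*b - 64) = (b - 5)*(b - 4)*(b^2 + 8*b + 16) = (b - 5)*(b - 4)*(b + 4)*(b + 4)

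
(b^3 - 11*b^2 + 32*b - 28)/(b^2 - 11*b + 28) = (b^2 - 4*b + 4)/(b - 4)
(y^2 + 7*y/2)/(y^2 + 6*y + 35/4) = 2*y/(2*y + 5)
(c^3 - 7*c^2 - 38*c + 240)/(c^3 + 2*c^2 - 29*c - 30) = (c - 8)/(c + 1)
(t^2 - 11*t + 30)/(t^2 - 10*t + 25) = (t - 6)/(t - 5)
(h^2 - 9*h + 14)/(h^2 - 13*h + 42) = (h - 2)/(h - 6)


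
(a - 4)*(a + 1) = a^2 - 3*a - 4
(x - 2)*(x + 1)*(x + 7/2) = x^3 + 5*x^2/2 - 11*x/2 - 7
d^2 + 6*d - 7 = (d - 1)*(d + 7)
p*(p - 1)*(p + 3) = p^3 + 2*p^2 - 3*p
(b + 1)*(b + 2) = b^2 + 3*b + 2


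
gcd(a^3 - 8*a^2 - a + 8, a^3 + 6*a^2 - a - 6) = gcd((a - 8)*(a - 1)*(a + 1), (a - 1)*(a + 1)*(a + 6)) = a^2 - 1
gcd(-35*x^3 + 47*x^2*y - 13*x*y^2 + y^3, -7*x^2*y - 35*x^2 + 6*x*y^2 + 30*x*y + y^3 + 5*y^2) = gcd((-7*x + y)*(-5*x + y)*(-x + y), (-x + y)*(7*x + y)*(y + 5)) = x - y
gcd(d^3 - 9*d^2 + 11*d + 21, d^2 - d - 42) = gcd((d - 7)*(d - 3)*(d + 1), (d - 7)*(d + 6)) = d - 7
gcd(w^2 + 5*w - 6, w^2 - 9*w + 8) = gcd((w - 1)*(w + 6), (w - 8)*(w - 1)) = w - 1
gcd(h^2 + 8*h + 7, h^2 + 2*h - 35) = h + 7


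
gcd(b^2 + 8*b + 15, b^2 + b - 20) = b + 5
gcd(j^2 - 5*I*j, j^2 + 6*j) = j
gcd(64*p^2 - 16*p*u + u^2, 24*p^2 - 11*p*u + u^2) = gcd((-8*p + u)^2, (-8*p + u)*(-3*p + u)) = 8*p - u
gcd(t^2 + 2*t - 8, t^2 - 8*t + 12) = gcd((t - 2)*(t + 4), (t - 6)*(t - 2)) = t - 2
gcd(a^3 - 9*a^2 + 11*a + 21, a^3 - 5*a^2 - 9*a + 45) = a - 3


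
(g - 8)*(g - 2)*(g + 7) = g^3 - 3*g^2 - 54*g + 112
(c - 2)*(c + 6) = c^2 + 4*c - 12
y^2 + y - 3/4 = (y - 1/2)*(y + 3/2)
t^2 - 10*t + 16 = (t - 8)*(t - 2)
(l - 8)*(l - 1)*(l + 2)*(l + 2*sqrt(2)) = l^4 - 7*l^3 + 2*sqrt(2)*l^3 - 14*sqrt(2)*l^2 - 10*l^2 - 20*sqrt(2)*l + 16*l + 32*sqrt(2)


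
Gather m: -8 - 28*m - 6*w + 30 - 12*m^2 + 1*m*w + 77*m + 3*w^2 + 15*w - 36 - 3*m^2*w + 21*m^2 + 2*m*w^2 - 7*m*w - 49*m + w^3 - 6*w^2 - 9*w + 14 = m^2*(9 - 3*w) + m*(2*w^2 - 6*w) + w^3 - 3*w^2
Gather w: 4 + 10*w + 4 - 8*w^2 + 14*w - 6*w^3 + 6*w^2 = -6*w^3 - 2*w^2 + 24*w + 8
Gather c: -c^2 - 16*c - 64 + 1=-c^2 - 16*c - 63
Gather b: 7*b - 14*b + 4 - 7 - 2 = -7*b - 5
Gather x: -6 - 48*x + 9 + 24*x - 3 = -24*x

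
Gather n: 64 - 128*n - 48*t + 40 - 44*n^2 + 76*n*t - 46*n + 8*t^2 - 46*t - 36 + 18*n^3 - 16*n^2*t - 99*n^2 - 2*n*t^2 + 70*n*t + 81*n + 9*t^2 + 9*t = 18*n^3 + n^2*(-16*t - 143) + n*(-2*t^2 + 146*t - 93) + 17*t^2 - 85*t + 68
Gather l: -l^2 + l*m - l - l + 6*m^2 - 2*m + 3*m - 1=-l^2 + l*(m - 2) + 6*m^2 + m - 1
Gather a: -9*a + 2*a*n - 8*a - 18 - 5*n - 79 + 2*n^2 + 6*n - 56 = a*(2*n - 17) + 2*n^2 + n - 153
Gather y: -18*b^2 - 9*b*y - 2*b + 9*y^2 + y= -18*b^2 - 2*b + 9*y^2 + y*(1 - 9*b)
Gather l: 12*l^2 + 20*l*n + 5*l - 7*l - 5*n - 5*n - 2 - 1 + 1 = 12*l^2 + l*(20*n - 2) - 10*n - 2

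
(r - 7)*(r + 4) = r^2 - 3*r - 28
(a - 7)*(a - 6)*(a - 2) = a^3 - 15*a^2 + 68*a - 84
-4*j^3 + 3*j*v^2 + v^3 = (-j + v)*(2*j + v)^2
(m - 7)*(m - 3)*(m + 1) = m^3 - 9*m^2 + 11*m + 21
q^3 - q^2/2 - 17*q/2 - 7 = (q - 7/2)*(q + 1)*(q + 2)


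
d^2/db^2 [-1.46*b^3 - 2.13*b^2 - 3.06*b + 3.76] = -8.76*b - 4.26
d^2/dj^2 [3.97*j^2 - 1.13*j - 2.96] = 7.94000000000000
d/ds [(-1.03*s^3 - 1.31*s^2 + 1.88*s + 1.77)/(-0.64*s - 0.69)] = (1.3184*s^3 + 2.9705*s^2 + 1.8078*s - 0.1644)/(0.4096*s^2 + 0.8832*s + 0.4761)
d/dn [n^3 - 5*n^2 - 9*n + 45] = 3*n^2 - 10*n - 9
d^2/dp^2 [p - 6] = 0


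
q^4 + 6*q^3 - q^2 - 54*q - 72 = (q - 3)*(q + 2)*(q + 3)*(q + 4)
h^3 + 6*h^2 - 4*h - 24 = (h - 2)*(h + 2)*(h + 6)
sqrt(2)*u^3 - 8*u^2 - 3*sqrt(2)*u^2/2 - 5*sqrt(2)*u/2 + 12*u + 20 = (u - 5/2)*(u - 4*sqrt(2))*(sqrt(2)*u + sqrt(2))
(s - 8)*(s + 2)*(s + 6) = s^3 - 52*s - 96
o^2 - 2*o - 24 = (o - 6)*(o + 4)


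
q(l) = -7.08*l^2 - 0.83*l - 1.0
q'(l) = -14.16*l - 0.83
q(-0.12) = -1.00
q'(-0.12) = 0.87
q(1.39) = -15.83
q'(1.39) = -20.51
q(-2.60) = -46.70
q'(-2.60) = 35.99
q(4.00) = -117.60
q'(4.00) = -57.47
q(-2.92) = -58.94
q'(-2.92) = 40.52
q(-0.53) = -2.55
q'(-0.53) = 6.67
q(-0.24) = -1.21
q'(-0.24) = 2.57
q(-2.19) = -33.14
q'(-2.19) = 30.18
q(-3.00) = -62.23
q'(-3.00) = 41.65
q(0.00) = -1.00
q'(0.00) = -0.83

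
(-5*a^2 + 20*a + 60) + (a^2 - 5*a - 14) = -4*a^2 + 15*a + 46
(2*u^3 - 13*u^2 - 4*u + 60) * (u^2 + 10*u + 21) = 2*u^5 + 7*u^4 - 92*u^3 - 253*u^2 + 516*u + 1260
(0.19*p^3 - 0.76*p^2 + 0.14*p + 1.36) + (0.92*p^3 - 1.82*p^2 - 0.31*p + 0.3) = 1.11*p^3 - 2.58*p^2 - 0.17*p + 1.66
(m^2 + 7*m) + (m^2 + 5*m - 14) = 2*m^2 + 12*m - 14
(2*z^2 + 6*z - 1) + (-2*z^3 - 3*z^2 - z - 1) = -2*z^3 - z^2 + 5*z - 2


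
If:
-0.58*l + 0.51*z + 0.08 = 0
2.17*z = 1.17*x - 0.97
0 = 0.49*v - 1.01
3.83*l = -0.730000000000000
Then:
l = -0.19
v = 2.06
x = 0.14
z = -0.37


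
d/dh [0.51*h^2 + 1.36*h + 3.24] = 1.02*h + 1.36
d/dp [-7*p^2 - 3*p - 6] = -14*p - 3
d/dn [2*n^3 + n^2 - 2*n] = 6*n^2 + 2*n - 2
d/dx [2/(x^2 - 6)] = -4*x/(x^2 - 6)^2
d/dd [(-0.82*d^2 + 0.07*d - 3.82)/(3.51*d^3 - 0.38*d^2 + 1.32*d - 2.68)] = (2.8782*d^4 - 0.4914*d^3 + 39.1688*d^2 + 1.492*d + 4.8548)/(12.3201*d^6 - 2.6676*d^5 + 9.4108*d^4 - 19.8168*d^3 + 3.7792*d^2 - 7.0752*d + 7.1824)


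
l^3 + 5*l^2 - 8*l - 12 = (l - 2)*(l + 1)*(l + 6)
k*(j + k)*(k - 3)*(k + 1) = j*k^3 - 2*j*k^2 - 3*j*k + k^4 - 2*k^3 - 3*k^2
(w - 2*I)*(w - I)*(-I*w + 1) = -I*w^3 - 2*w^2 - I*w - 2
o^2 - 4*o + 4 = (o - 2)^2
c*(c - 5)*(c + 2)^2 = c^4 - c^3 - 16*c^2 - 20*c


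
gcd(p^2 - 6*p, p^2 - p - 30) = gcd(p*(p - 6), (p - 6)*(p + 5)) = p - 6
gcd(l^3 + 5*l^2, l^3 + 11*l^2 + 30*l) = l^2 + 5*l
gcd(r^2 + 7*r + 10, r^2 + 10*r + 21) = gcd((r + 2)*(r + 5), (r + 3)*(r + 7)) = 1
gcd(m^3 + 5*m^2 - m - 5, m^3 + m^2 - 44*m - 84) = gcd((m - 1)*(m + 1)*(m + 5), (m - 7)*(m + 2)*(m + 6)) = 1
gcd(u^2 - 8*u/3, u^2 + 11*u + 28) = 1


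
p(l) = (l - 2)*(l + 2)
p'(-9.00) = -18.00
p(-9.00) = 77.00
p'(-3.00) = -6.00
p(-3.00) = 5.00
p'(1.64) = 3.28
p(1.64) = -1.31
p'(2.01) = 4.02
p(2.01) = 0.04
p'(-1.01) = -2.02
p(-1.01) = -2.98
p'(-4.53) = -9.06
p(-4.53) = 16.52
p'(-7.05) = -14.10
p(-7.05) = 45.70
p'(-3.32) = -6.64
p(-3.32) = 7.02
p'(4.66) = 9.32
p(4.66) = 17.72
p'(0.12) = 0.24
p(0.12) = -3.99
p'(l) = 2*l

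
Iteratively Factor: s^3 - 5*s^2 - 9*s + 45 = (s - 5)*(s^2 - 9) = (s - 5)*(s - 3)*(s + 3)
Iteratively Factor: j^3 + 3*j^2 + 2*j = (j)*(j^2 + 3*j + 2) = j*(j + 1)*(j + 2)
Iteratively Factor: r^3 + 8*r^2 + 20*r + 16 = (r + 2)*(r^2 + 6*r + 8) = (r + 2)*(r + 4)*(r + 2)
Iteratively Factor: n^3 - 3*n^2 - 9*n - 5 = (n - 5)*(n^2 + 2*n + 1) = (n - 5)*(n + 1)*(n + 1)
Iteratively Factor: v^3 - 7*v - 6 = (v + 2)*(v^2 - 2*v - 3) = (v - 3)*(v + 2)*(v + 1)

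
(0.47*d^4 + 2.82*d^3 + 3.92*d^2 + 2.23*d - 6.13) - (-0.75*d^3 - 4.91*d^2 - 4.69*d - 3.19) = 0.47*d^4 + 3.57*d^3 + 8.83*d^2 + 6.92*d - 2.94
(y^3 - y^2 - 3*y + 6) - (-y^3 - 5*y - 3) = 2*y^3 - y^2 + 2*y + 9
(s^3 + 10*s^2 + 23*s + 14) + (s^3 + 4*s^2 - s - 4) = 2*s^3 + 14*s^2 + 22*s + 10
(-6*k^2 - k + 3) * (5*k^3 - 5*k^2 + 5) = -30*k^5 + 25*k^4 + 20*k^3 - 45*k^2 - 5*k + 15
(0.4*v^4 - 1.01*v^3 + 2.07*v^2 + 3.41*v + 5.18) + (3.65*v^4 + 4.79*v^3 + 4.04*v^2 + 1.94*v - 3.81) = 4.05*v^4 + 3.78*v^3 + 6.11*v^2 + 5.35*v + 1.37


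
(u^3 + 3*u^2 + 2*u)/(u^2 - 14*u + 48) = u*(u^2 + 3*u + 2)/(u^2 - 14*u + 48)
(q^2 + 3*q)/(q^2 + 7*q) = (q + 3)/(q + 7)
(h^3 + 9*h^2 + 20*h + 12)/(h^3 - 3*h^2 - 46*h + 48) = (h^2 + 3*h + 2)/(h^2 - 9*h + 8)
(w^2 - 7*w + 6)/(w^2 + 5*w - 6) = (w - 6)/(w + 6)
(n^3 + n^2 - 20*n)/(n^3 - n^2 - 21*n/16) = 16*(-n^2 - n + 20)/(-16*n^2 + 16*n + 21)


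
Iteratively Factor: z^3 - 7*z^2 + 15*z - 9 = (z - 3)*(z^2 - 4*z + 3) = (z - 3)^2*(z - 1)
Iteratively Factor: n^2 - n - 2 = (n + 1)*(n - 2)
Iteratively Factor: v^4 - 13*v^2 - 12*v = (v + 3)*(v^3 - 3*v^2 - 4*v) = v*(v + 3)*(v^2 - 3*v - 4) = v*(v + 1)*(v + 3)*(v - 4)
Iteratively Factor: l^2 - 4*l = (l - 4)*(l)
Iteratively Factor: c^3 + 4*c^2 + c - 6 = (c - 1)*(c^2 + 5*c + 6) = (c - 1)*(c + 3)*(c + 2)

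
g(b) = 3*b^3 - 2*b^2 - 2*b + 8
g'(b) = 9*b^2 - 4*b - 2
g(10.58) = 3315.83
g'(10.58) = 963.11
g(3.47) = 102.32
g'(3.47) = 92.49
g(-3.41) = -127.39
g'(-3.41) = 116.29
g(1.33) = 8.86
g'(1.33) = 8.60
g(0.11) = 7.76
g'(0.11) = -2.33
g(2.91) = 59.17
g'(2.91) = 62.57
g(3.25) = 83.36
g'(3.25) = 80.06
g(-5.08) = -426.74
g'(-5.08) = 250.58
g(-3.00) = -85.00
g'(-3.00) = 91.00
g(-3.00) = -85.00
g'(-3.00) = 91.00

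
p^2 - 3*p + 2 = (p - 2)*(p - 1)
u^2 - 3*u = u*(u - 3)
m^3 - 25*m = m*(m - 5)*(m + 5)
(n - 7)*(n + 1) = n^2 - 6*n - 7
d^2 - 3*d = d*(d - 3)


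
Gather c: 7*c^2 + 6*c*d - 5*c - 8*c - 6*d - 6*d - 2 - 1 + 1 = 7*c^2 + c*(6*d - 13) - 12*d - 2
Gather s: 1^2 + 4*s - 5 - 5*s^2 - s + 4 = -5*s^2 + 3*s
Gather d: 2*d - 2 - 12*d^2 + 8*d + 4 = -12*d^2 + 10*d + 2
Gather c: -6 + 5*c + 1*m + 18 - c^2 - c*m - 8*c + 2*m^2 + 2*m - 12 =-c^2 + c*(-m - 3) + 2*m^2 + 3*m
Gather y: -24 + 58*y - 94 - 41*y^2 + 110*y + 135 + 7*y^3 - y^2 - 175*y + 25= 7*y^3 - 42*y^2 - 7*y + 42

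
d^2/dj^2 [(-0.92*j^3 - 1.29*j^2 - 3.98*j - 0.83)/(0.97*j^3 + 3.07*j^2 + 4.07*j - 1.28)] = (-1.77635683940025e-15*j^7 + 3.05181399999999*j^6 - 0.67628400000001*j^5 - 63.6341340000001*j^4 - 111.039766*j^3 - 127.553472*j^2 - 171.290586*j - 79.716358)/(0.912673*j^9 + 8.665689*j^8 + 38.914848*j^7 + 98.041705*j^6 + 140.411616*j^5 + 86.051241*j^4 - 23.773945*j^3 - 48.519552*j^2 + 20.004864*j - 2.097152)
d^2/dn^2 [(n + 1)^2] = 2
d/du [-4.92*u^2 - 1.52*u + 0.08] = -9.84*u - 1.52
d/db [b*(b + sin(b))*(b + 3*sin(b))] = 4*b^2*cos(b) + 3*b^2 + 8*b*sin(b) + 3*b*sin(2*b) + 3*sin(b)^2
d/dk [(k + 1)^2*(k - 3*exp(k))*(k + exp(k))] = (k + 1)*((k + 1)*(k - 3*exp(k))*(exp(k) + 1) - (k + 1)*(k + exp(k))*(3*exp(k) - 1) + 2*(k - 3*exp(k))*(k + exp(k)))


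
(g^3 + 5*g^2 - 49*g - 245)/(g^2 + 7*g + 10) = (g^2 - 49)/(g + 2)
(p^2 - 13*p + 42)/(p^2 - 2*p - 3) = (-p^2 + 13*p - 42)/(-p^2 + 2*p + 3)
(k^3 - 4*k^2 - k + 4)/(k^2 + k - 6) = (k^3 - 4*k^2 - k + 4)/(k^2 + k - 6)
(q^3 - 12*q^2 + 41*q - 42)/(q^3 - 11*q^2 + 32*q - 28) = (q - 3)/(q - 2)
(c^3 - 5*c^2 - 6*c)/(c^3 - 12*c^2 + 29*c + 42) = c/(c - 7)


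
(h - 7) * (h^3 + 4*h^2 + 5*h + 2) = h^4 - 3*h^3 - 23*h^2 - 33*h - 14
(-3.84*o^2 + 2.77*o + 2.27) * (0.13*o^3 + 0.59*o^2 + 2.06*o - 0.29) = -0.4992*o^5 - 1.9055*o^4 - 5.981*o^3 + 8.1591*o^2 + 3.8729*o - 0.6583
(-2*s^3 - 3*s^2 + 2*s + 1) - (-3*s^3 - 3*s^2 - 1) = s^3 + 2*s + 2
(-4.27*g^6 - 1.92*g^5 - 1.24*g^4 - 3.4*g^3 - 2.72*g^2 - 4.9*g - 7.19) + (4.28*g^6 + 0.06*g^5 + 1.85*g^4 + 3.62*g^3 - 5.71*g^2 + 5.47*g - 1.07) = 0.0100000000000007*g^6 - 1.86*g^5 + 0.61*g^4 + 0.22*g^3 - 8.43*g^2 + 0.569999999999999*g - 8.26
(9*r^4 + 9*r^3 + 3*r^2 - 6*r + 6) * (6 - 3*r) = -27*r^5 + 27*r^4 + 45*r^3 + 36*r^2 - 54*r + 36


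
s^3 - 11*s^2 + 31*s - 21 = (s - 7)*(s - 3)*(s - 1)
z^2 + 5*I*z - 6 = (z + 2*I)*(z + 3*I)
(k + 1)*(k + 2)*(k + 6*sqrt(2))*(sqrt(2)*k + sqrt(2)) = sqrt(2)*k^4 + 4*sqrt(2)*k^3 + 12*k^3 + 5*sqrt(2)*k^2 + 48*k^2 + 2*sqrt(2)*k + 60*k + 24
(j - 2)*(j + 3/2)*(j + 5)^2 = j^4 + 19*j^3/2 + 17*j^2 - 85*j/2 - 75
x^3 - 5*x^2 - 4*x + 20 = (x - 5)*(x - 2)*(x + 2)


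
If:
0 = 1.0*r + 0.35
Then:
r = -0.35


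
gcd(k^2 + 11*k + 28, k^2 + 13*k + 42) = k + 7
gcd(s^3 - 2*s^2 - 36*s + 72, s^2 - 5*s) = 1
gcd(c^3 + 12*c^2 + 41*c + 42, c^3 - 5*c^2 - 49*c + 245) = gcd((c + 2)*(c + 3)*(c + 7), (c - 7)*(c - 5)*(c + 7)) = c + 7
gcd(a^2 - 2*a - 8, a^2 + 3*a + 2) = a + 2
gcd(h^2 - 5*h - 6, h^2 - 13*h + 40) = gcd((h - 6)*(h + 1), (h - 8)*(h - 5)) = 1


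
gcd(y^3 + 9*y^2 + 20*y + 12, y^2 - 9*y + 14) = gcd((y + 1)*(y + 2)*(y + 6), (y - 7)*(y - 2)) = 1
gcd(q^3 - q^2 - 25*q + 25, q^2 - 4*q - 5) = q - 5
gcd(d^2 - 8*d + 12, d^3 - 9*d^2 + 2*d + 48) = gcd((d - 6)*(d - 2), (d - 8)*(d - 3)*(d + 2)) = 1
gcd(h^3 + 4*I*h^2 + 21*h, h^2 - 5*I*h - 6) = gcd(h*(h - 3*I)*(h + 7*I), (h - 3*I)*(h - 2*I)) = h - 3*I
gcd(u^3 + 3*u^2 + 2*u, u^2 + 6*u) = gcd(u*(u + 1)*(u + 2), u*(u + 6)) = u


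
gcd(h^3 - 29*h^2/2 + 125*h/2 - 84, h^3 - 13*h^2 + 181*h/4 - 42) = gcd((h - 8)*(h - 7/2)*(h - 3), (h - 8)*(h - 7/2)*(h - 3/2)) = h^2 - 23*h/2 + 28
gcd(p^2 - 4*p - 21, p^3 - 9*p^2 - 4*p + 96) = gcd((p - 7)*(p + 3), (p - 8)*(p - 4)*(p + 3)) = p + 3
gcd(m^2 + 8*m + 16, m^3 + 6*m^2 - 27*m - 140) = m + 4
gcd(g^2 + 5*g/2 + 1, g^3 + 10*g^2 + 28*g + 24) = g + 2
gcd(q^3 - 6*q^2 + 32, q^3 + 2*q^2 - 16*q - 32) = q^2 - 2*q - 8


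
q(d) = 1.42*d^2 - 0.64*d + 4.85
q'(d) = 2.84*d - 0.64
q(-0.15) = 4.98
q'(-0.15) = -1.07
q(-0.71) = 6.02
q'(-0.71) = -2.66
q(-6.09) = 61.41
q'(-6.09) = -17.94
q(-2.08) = 12.32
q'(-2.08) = -6.55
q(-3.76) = 27.33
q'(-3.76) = -11.32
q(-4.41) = 35.29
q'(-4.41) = -13.16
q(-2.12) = 12.59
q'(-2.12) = -6.66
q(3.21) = 17.43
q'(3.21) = 8.48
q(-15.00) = 333.95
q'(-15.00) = -43.24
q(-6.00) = 59.81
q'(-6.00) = -17.68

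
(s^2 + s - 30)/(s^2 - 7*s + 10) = (s + 6)/(s - 2)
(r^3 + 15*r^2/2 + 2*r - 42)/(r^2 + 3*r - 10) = (r^2 + 19*r/2 + 21)/(r + 5)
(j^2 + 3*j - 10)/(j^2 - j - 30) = (j - 2)/(j - 6)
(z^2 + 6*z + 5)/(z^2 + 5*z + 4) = (z + 5)/(z + 4)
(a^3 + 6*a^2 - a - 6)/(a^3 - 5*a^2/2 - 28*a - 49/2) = 2*(a^2 + 5*a - 6)/(2*a^2 - 7*a - 49)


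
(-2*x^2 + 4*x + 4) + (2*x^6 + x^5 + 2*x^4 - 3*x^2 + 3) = 2*x^6 + x^5 + 2*x^4 - 5*x^2 + 4*x + 7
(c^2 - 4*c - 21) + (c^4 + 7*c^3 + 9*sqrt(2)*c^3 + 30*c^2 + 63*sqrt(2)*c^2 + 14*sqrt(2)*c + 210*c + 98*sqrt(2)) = c^4 + 7*c^3 + 9*sqrt(2)*c^3 + 31*c^2 + 63*sqrt(2)*c^2 + 14*sqrt(2)*c + 206*c - 21 + 98*sqrt(2)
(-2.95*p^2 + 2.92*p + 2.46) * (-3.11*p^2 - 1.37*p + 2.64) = 9.1745*p^4 - 5.0397*p^3 - 19.439*p^2 + 4.3386*p + 6.4944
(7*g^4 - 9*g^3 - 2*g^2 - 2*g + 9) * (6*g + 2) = 42*g^5 - 40*g^4 - 30*g^3 - 16*g^2 + 50*g + 18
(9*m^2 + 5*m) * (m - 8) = 9*m^3 - 67*m^2 - 40*m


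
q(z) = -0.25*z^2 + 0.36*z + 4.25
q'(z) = 0.36 - 0.5*z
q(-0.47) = 4.03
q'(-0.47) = 0.60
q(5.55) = -1.45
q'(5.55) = -2.42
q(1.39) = 4.27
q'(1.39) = -0.34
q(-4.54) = -2.54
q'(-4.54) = 2.63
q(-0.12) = 4.20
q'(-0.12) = 0.42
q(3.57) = 2.35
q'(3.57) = -1.42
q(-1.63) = 3.00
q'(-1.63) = 1.18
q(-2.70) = 1.46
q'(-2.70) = 1.71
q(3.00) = 3.08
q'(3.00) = -1.14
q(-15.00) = -57.40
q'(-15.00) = 7.86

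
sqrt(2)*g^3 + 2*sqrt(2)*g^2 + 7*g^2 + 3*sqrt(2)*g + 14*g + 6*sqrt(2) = (g + 2)*(g + 3*sqrt(2))*(sqrt(2)*g + 1)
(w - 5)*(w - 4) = w^2 - 9*w + 20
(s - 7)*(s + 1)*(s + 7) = s^3 + s^2 - 49*s - 49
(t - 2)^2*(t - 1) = t^3 - 5*t^2 + 8*t - 4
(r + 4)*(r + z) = r^2 + r*z + 4*r + 4*z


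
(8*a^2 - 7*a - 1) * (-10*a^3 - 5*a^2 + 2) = -80*a^5 + 30*a^4 + 45*a^3 + 21*a^2 - 14*a - 2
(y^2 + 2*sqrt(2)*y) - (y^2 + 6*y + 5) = -6*y + 2*sqrt(2)*y - 5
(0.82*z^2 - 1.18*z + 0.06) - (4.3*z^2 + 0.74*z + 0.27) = -3.48*z^2 - 1.92*z - 0.21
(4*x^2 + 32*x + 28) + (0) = 4*x^2 + 32*x + 28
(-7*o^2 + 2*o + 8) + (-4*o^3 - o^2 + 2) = -4*o^3 - 8*o^2 + 2*o + 10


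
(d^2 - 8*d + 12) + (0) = d^2 - 8*d + 12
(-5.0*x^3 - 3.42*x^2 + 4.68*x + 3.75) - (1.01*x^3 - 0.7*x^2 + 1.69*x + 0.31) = -6.01*x^3 - 2.72*x^2 + 2.99*x + 3.44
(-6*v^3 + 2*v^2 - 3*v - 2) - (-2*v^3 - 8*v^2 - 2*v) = -4*v^3 + 10*v^2 - v - 2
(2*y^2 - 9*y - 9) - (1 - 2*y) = 2*y^2 - 7*y - 10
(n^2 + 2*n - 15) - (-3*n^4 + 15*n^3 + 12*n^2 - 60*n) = 3*n^4 - 15*n^3 - 11*n^2 + 62*n - 15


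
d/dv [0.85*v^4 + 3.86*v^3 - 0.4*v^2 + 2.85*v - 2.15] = 3.4*v^3 + 11.58*v^2 - 0.8*v + 2.85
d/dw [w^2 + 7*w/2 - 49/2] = 2*w + 7/2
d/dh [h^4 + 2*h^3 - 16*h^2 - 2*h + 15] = 4*h^3 + 6*h^2 - 32*h - 2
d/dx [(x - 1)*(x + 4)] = 2*x + 3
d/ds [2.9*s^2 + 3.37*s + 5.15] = 5.8*s + 3.37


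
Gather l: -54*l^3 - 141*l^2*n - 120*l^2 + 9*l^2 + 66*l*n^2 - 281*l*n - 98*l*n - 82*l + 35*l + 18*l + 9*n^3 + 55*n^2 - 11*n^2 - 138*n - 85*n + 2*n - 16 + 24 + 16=-54*l^3 + l^2*(-141*n - 111) + l*(66*n^2 - 379*n - 29) + 9*n^3 + 44*n^2 - 221*n + 24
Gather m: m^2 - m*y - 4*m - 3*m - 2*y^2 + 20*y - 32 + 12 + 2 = m^2 + m*(-y - 7) - 2*y^2 + 20*y - 18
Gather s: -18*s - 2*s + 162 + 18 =180 - 20*s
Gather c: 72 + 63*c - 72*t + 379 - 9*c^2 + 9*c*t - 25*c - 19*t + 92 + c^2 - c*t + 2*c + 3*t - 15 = -8*c^2 + c*(8*t + 40) - 88*t + 528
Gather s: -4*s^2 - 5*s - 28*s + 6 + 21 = -4*s^2 - 33*s + 27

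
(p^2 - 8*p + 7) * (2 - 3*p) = -3*p^3 + 26*p^2 - 37*p + 14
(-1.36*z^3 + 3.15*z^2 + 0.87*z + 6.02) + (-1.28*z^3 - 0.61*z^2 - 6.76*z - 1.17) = -2.64*z^3 + 2.54*z^2 - 5.89*z + 4.85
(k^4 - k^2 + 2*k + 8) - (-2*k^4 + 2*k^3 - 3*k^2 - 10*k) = 3*k^4 - 2*k^3 + 2*k^2 + 12*k + 8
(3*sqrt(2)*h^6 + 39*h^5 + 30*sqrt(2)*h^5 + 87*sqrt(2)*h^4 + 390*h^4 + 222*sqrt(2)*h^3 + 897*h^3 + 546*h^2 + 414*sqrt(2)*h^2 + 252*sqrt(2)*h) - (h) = 3*sqrt(2)*h^6 + 39*h^5 + 30*sqrt(2)*h^5 + 87*sqrt(2)*h^4 + 390*h^4 + 222*sqrt(2)*h^3 + 897*h^3 + 546*h^2 + 414*sqrt(2)*h^2 - h + 252*sqrt(2)*h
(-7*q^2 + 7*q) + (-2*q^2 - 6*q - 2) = -9*q^2 + q - 2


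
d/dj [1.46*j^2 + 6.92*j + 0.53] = 2.92*j + 6.92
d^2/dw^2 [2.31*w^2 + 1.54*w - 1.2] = 4.62000000000000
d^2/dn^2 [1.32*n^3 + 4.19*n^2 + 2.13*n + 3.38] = 7.92*n + 8.38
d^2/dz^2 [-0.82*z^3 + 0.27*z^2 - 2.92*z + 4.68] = 0.54 - 4.92*z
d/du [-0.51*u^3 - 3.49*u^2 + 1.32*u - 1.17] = -1.53*u^2 - 6.98*u + 1.32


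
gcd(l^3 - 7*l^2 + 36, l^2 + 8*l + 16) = 1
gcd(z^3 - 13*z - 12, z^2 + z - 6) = z + 3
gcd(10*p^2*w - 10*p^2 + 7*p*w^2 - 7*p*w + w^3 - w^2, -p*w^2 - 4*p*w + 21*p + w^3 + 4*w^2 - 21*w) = 1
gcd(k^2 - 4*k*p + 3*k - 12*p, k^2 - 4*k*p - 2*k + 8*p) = -k + 4*p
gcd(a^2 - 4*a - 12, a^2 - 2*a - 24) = a - 6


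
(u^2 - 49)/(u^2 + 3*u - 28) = (u - 7)/(u - 4)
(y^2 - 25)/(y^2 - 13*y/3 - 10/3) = 3*(y + 5)/(3*y + 2)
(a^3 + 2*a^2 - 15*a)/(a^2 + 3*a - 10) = a*(a - 3)/(a - 2)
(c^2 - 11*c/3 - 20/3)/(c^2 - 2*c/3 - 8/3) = (c - 5)/(c - 2)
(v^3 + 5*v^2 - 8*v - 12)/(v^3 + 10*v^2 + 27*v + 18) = (v - 2)/(v + 3)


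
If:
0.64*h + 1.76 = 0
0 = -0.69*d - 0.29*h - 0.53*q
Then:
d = 1.15579710144928 - 0.768115942028985*q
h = -2.75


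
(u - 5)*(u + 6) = u^2 + u - 30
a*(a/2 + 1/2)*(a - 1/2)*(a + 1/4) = a^4/2 + 3*a^3/8 - 3*a^2/16 - a/16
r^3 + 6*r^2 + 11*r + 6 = (r + 1)*(r + 2)*(r + 3)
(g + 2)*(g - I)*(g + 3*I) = g^3 + 2*g^2 + 2*I*g^2 + 3*g + 4*I*g + 6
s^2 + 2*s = s*(s + 2)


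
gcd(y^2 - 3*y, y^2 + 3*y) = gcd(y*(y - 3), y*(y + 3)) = y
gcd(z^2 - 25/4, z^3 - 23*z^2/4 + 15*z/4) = 1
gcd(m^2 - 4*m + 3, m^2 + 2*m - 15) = m - 3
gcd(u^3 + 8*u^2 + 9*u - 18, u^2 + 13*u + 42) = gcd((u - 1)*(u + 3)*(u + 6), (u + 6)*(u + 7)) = u + 6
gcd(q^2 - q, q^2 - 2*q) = q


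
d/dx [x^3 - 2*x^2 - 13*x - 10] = 3*x^2 - 4*x - 13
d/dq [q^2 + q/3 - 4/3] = 2*q + 1/3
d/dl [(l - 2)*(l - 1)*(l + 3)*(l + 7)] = 4*l^3 + 21*l^2 - 14*l - 43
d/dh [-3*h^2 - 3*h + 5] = -6*h - 3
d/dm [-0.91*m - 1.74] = -0.910000000000000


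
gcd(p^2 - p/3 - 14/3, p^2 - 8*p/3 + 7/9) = p - 7/3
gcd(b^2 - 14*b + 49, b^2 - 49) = b - 7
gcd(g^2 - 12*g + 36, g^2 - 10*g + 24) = g - 6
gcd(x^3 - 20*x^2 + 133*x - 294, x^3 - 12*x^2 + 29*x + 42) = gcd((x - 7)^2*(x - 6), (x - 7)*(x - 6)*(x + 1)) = x^2 - 13*x + 42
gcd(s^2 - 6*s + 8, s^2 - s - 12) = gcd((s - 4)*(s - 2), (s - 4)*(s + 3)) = s - 4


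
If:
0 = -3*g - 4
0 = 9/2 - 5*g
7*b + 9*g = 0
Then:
No Solution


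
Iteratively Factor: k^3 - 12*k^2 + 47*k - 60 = (k - 3)*(k^2 - 9*k + 20) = (k - 4)*(k - 3)*(k - 5)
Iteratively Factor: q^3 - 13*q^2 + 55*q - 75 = (q - 5)*(q^2 - 8*q + 15) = (q - 5)*(q - 3)*(q - 5)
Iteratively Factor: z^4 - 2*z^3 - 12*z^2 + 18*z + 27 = (z + 3)*(z^3 - 5*z^2 + 3*z + 9) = (z + 1)*(z + 3)*(z^2 - 6*z + 9) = (z - 3)*(z + 1)*(z + 3)*(z - 3)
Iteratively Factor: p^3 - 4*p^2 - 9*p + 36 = (p + 3)*(p^2 - 7*p + 12) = (p - 4)*(p + 3)*(p - 3)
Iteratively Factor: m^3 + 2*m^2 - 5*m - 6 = (m + 3)*(m^2 - m - 2) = (m - 2)*(m + 3)*(m + 1)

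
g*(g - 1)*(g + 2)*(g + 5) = g^4 + 6*g^3 + 3*g^2 - 10*g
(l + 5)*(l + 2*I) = l^2 + 5*l + 2*I*l + 10*I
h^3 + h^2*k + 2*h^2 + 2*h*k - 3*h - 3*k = (h - 1)*(h + 3)*(h + k)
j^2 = j^2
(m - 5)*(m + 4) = m^2 - m - 20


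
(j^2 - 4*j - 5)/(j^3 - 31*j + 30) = (j + 1)/(j^2 + 5*j - 6)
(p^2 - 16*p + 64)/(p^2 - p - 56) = (p - 8)/(p + 7)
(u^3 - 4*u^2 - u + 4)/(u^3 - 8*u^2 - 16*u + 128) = (u^2 - 1)/(u^2 - 4*u - 32)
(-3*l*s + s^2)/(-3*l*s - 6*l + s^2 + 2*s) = s/(s + 2)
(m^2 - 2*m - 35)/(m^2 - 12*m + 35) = (m + 5)/(m - 5)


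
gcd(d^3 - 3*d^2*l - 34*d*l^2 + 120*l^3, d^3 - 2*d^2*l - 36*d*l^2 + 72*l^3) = d + 6*l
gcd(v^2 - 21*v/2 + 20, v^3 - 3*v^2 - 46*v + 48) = v - 8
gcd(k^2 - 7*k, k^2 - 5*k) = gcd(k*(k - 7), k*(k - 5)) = k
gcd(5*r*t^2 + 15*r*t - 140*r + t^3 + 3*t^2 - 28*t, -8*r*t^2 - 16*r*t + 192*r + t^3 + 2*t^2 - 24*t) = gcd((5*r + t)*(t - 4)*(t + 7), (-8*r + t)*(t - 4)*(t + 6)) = t - 4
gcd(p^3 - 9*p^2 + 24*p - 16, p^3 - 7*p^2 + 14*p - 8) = p^2 - 5*p + 4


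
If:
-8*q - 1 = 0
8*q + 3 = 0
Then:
No Solution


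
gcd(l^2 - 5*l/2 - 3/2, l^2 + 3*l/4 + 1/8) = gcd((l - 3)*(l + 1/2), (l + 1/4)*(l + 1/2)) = l + 1/2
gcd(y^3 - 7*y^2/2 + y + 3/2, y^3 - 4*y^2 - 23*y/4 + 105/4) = y - 3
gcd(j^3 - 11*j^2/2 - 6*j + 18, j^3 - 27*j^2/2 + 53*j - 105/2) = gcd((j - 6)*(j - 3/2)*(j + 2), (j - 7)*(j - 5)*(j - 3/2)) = j - 3/2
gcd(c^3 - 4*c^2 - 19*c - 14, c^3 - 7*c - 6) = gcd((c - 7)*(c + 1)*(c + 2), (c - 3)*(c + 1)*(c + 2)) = c^2 + 3*c + 2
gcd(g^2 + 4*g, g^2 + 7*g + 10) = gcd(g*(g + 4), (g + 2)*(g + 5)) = 1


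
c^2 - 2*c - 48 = (c - 8)*(c + 6)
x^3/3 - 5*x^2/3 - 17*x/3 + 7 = (x/3 + 1)*(x - 7)*(x - 1)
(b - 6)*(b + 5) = b^2 - b - 30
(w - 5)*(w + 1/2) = w^2 - 9*w/2 - 5/2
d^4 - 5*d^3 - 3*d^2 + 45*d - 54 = (d - 3)^2*(d - 2)*(d + 3)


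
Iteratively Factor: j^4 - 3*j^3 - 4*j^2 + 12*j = (j - 2)*(j^3 - j^2 - 6*j) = (j - 2)*(j + 2)*(j^2 - 3*j) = j*(j - 2)*(j + 2)*(j - 3)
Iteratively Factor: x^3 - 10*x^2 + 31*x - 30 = (x - 2)*(x^2 - 8*x + 15) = (x - 3)*(x - 2)*(x - 5)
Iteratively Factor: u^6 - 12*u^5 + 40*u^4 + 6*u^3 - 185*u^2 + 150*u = (u - 5)*(u^5 - 7*u^4 + 5*u^3 + 31*u^2 - 30*u) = (u - 5)*(u - 1)*(u^4 - 6*u^3 - u^2 + 30*u) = (u - 5)^2*(u - 1)*(u^3 - u^2 - 6*u) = u*(u - 5)^2*(u - 1)*(u^2 - u - 6) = u*(u - 5)^2*(u - 3)*(u - 1)*(u + 2)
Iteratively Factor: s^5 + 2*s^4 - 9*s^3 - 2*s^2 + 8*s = (s)*(s^4 + 2*s^3 - 9*s^2 - 2*s + 8) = s*(s - 2)*(s^3 + 4*s^2 - s - 4) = s*(s - 2)*(s - 1)*(s^2 + 5*s + 4) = s*(s - 2)*(s - 1)*(s + 1)*(s + 4)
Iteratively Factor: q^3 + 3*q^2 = (q + 3)*(q^2) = q*(q + 3)*(q)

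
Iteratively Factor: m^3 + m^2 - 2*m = (m + 2)*(m^2 - m) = (m - 1)*(m + 2)*(m)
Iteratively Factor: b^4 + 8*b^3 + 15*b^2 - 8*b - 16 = (b - 1)*(b^3 + 9*b^2 + 24*b + 16) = (b - 1)*(b + 4)*(b^2 + 5*b + 4) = (b - 1)*(b + 4)^2*(b + 1)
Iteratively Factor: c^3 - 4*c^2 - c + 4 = (c - 1)*(c^2 - 3*c - 4) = (c - 4)*(c - 1)*(c + 1)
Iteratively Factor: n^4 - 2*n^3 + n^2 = (n - 1)*(n^3 - n^2) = (n - 1)^2*(n^2) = n*(n - 1)^2*(n)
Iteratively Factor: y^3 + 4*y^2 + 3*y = (y + 1)*(y^2 + 3*y) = y*(y + 1)*(y + 3)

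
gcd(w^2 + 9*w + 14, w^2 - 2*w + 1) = 1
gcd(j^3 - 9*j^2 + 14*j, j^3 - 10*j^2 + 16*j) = j^2 - 2*j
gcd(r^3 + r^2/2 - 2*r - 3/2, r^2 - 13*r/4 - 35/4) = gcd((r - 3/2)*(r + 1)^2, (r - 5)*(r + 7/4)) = 1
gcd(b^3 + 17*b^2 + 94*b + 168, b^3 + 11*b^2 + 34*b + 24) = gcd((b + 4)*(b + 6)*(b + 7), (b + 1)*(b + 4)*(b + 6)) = b^2 + 10*b + 24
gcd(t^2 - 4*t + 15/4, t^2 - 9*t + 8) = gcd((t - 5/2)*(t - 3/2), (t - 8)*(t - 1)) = 1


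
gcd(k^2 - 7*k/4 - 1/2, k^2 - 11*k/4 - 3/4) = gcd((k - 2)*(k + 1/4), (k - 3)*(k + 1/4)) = k + 1/4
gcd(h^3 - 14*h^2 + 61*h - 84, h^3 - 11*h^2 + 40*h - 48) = h^2 - 7*h + 12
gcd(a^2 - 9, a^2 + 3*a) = a + 3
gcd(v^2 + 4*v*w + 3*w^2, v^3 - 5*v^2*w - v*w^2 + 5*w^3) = v + w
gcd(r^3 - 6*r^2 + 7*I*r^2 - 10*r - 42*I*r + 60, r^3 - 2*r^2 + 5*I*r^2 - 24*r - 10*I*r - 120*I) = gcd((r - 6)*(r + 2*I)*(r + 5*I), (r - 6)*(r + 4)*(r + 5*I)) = r^2 + r*(-6 + 5*I) - 30*I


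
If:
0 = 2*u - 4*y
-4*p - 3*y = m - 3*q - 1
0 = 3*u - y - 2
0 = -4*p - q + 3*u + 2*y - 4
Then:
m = 4*q + 3/5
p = -q/4 - 1/5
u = 4/5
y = 2/5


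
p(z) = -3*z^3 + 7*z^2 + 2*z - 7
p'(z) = -9*z^2 + 14*z + 2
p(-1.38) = 11.46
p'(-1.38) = -34.46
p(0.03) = -6.93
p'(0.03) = 2.41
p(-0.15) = -7.13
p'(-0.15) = -0.30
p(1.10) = -0.32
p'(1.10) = 6.51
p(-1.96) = 38.56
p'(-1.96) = -60.01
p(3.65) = -52.32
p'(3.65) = -66.80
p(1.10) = -0.32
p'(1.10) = 6.51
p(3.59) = -48.41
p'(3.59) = -63.73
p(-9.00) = 2729.00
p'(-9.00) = -853.00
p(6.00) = -391.00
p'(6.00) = -238.00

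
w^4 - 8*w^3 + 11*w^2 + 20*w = w*(w - 5)*(w - 4)*(w + 1)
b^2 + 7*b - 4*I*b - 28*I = (b + 7)*(b - 4*I)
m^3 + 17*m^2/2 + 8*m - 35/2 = (m - 1)*(m + 5/2)*(m + 7)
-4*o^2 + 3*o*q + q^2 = (-o + q)*(4*o + q)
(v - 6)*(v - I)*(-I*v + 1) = -I*v^3 + 6*I*v^2 - I*v + 6*I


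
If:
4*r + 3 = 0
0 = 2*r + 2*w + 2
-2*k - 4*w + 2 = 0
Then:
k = 3/2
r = -3/4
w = -1/4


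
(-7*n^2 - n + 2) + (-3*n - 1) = -7*n^2 - 4*n + 1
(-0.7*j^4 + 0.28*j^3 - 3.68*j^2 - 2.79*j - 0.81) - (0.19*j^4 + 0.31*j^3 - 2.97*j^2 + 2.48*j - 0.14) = -0.89*j^4 - 0.03*j^3 - 0.71*j^2 - 5.27*j - 0.67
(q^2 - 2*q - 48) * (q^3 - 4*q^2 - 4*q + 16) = q^5 - 6*q^4 - 44*q^3 + 216*q^2 + 160*q - 768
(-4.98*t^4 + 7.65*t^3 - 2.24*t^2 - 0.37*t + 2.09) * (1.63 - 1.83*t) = 9.1134*t^5 - 22.1169*t^4 + 16.5687*t^3 - 2.9741*t^2 - 4.4278*t + 3.4067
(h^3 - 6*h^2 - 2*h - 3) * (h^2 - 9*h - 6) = h^5 - 15*h^4 + 46*h^3 + 51*h^2 + 39*h + 18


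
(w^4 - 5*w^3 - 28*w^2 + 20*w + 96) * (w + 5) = w^5 - 53*w^3 - 120*w^2 + 196*w + 480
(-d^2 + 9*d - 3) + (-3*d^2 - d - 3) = -4*d^2 + 8*d - 6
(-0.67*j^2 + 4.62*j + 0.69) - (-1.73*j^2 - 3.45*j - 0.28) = 1.06*j^2 + 8.07*j + 0.97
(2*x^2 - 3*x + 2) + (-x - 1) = 2*x^2 - 4*x + 1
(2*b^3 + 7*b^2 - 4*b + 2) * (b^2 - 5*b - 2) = 2*b^5 - 3*b^4 - 43*b^3 + 8*b^2 - 2*b - 4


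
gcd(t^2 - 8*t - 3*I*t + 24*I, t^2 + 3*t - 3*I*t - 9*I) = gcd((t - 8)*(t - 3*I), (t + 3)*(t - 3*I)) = t - 3*I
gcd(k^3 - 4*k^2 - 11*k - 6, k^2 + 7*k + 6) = k + 1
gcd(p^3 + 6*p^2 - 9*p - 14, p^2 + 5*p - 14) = p^2 + 5*p - 14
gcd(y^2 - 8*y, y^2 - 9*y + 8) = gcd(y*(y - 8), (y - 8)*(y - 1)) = y - 8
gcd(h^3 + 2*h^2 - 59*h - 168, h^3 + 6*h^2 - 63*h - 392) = h^2 - h - 56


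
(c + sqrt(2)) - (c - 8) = sqrt(2) + 8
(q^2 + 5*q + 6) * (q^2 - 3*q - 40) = q^4 + 2*q^3 - 49*q^2 - 218*q - 240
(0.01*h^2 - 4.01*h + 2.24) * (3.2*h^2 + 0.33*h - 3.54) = 0.032*h^4 - 12.8287*h^3 + 5.8093*h^2 + 14.9346*h - 7.9296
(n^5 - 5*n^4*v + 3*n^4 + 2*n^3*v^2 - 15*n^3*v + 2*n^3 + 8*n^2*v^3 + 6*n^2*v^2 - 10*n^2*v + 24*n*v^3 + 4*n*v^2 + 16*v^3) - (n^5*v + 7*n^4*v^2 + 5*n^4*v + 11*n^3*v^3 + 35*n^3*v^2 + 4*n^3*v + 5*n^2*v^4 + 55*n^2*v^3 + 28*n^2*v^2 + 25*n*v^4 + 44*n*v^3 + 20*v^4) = -n^5*v + n^5 - 7*n^4*v^2 - 10*n^4*v + 3*n^4 - 11*n^3*v^3 - 33*n^3*v^2 - 19*n^3*v + 2*n^3 - 5*n^2*v^4 - 47*n^2*v^3 - 22*n^2*v^2 - 10*n^2*v - 25*n*v^4 - 20*n*v^3 + 4*n*v^2 - 20*v^4 + 16*v^3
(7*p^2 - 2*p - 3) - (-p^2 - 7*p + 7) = 8*p^2 + 5*p - 10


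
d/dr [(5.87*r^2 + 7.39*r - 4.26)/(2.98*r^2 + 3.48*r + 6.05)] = (-1.59459999999999*r^2 + 96.4166*r + 59.5343)/(8.8804*r^4 + 20.7408*r^3 + 48.1684*r^2 + 42.108*r + 36.6025)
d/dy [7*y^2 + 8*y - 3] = 14*y + 8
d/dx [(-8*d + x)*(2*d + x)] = -6*d + 2*x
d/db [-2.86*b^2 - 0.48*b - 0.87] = -5.72*b - 0.48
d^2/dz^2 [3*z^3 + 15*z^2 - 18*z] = 18*z + 30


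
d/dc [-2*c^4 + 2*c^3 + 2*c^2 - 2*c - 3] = -8*c^3 + 6*c^2 + 4*c - 2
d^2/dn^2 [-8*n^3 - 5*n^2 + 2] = -48*n - 10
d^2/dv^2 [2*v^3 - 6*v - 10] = 12*v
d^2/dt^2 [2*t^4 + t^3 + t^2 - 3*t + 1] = 24*t^2 + 6*t + 2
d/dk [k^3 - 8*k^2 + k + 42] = 3*k^2 - 16*k + 1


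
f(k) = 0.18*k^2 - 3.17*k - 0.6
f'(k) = 0.36*k - 3.17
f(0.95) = -3.45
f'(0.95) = -2.83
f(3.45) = -9.39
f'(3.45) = -1.93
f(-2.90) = 10.11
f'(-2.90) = -4.21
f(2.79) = -8.04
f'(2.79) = -2.17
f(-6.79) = 29.22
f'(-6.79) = -5.61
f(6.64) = -13.71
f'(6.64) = -0.78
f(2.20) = -6.70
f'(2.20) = -2.38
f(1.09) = -3.84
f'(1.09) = -2.78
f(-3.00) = 10.53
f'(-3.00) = -4.25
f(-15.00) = 87.45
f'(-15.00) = -8.57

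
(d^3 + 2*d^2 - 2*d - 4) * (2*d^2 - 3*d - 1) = 2*d^5 + d^4 - 11*d^3 - 4*d^2 + 14*d + 4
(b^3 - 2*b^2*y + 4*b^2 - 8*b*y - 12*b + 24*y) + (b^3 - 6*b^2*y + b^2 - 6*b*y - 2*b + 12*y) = 2*b^3 - 8*b^2*y + 5*b^2 - 14*b*y - 14*b + 36*y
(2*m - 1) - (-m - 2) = 3*m + 1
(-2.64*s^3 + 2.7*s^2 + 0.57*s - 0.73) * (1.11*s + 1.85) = -2.9304*s^4 - 1.887*s^3 + 5.6277*s^2 + 0.2442*s - 1.3505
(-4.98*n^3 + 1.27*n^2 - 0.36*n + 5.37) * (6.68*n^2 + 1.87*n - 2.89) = -33.2664*n^5 - 0.829000000000002*n^4 + 14.3623*n^3 + 31.5281*n^2 + 11.0823*n - 15.5193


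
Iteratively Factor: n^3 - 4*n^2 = (n)*(n^2 - 4*n) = n^2*(n - 4)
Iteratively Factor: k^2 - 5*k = (k)*(k - 5)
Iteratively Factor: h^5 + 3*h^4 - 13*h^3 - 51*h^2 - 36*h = (h - 4)*(h^4 + 7*h^3 + 15*h^2 + 9*h) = h*(h - 4)*(h^3 + 7*h^2 + 15*h + 9) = h*(h - 4)*(h + 3)*(h^2 + 4*h + 3) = h*(h - 4)*(h + 1)*(h + 3)*(h + 3)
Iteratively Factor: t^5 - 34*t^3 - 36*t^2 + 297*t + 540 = (t - 4)*(t^4 + 4*t^3 - 18*t^2 - 108*t - 135) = (t - 4)*(t + 3)*(t^3 + t^2 - 21*t - 45) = (t - 4)*(t + 3)^2*(t^2 - 2*t - 15) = (t - 4)*(t + 3)^3*(t - 5)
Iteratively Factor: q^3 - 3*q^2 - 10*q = (q + 2)*(q^2 - 5*q) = (q - 5)*(q + 2)*(q)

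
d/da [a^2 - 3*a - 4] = 2*a - 3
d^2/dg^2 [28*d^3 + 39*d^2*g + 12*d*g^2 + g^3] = 24*d + 6*g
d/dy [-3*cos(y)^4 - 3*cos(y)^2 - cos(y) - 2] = (12*cos(y)^3 + 6*cos(y) + 1)*sin(y)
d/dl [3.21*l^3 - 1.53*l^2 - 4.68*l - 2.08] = 9.63*l^2 - 3.06*l - 4.68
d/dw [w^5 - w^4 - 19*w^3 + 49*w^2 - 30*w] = 5*w^4 - 4*w^3 - 57*w^2 + 98*w - 30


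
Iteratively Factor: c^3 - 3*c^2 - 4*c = (c)*(c^2 - 3*c - 4) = c*(c - 4)*(c + 1)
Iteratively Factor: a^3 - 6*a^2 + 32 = (a - 4)*(a^2 - 2*a - 8) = (a - 4)*(a + 2)*(a - 4)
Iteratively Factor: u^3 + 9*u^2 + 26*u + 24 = (u + 2)*(u^2 + 7*u + 12) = (u + 2)*(u + 3)*(u + 4)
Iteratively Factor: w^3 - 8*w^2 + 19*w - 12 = (w - 3)*(w^2 - 5*w + 4) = (w - 4)*(w - 3)*(w - 1)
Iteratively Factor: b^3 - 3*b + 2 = (b + 2)*(b^2 - 2*b + 1) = (b - 1)*(b + 2)*(b - 1)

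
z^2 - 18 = (z - 3*sqrt(2))*(z + 3*sqrt(2))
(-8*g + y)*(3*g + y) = -24*g^2 - 5*g*y + y^2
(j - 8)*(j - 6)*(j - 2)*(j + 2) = j^4 - 14*j^3 + 44*j^2 + 56*j - 192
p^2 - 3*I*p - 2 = (p - 2*I)*(p - I)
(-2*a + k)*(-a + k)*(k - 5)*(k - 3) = 2*a^2*k^2 - 16*a^2*k + 30*a^2 - 3*a*k^3 + 24*a*k^2 - 45*a*k + k^4 - 8*k^3 + 15*k^2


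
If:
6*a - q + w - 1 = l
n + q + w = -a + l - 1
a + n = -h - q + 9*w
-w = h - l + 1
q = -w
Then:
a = 7*w/12 + 1/3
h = 9*w/2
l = 11*w/2 + 1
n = 59*w/12 - 1/3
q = -w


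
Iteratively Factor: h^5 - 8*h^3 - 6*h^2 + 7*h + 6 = (h + 1)*(h^4 - h^3 - 7*h^2 + h + 6) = (h + 1)*(h + 2)*(h^3 - 3*h^2 - h + 3) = (h + 1)^2*(h + 2)*(h^2 - 4*h + 3) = (h - 1)*(h + 1)^2*(h + 2)*(h - 3)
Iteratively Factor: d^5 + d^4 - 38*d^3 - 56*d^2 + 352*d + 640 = (d + 4)*(d^4 - 3*d^3 - 26*d^2 + 48*d + 160) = (d - 5)*(d + 4)*(d^3 + 2*d^2 - 16*d - 32) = (d - 5)*(d + 2)*(d + 4)*(d^2 - 16) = (d - 5)*(d + 2)*(d + 4)^2*(d - 4)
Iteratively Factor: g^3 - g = (g + 1)*(g^2 - g) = g*(g + 1)*(g - 1)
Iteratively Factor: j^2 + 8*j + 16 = (j + 4)*(j + 4)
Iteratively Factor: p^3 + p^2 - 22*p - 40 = (p + 2)*(p^2 - p - 20) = (p - 5)*(p + 2)*(p + 4)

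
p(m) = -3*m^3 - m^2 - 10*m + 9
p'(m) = -9*m^2 - 2*m - 10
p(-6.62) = 901.73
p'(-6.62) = -391.18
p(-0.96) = 20.33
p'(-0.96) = -16.37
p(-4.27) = 267.03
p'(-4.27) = -165.56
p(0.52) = 3.11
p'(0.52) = -13.47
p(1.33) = -13.13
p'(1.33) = -28.58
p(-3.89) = 209.36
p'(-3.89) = -138.41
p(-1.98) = 48.17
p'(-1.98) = -41.32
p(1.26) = -11.19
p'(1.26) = -26.81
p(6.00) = -735.00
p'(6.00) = -346.00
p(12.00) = -5439.00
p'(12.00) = -1330.00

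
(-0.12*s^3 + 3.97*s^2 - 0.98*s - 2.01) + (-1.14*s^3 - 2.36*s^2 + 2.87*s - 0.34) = -1.26*s^3 + 1.61*s^2 + 1.89*s - 2.35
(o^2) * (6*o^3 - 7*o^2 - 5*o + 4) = 6*o^5 - 7*o^4 - 5*o^3 + 4*o^2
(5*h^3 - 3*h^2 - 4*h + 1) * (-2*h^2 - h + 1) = -10*h^5 + h^4 + 16*h^3 - h^2 - 5*h + 1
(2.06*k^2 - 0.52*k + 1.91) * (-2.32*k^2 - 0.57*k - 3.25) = -4.7792*k^4 + 0.0322*k^3 - 10.8298*k^2 + 0.6013*k - 6.2075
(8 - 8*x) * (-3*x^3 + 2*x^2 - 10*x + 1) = 24*x^4 - 40*x^3 + 96*x^2 - 88*x + 8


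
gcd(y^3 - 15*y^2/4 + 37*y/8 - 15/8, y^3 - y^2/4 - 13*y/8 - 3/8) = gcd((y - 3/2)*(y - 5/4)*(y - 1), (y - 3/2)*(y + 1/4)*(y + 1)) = y - 3/2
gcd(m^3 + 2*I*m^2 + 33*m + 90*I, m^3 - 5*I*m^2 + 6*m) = m - 6*I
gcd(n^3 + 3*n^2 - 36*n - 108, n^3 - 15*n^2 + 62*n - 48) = n - 6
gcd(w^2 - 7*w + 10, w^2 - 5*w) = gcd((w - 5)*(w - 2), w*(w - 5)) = w - 5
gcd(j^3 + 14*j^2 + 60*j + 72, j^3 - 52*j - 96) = j^2 + 8*j + 12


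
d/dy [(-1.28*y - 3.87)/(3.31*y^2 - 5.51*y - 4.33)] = (4.2368*y^2 + 25.6194*y - 15.7813)/(10.9561*y^4 - 36.4762*y^3 + 1.6955*y^2 + 47.7166*y + 18.7489)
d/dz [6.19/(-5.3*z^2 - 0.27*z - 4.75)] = (65.614*z + 1.6713)/(5.3*z^2 + 0.27*z + 4.75)^2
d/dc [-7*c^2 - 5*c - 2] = -14*c - 5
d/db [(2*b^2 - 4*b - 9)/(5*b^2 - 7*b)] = 3*(2*b^2 + 30*b - 21)/(b^2*(25*b^2 - 70*b + 49))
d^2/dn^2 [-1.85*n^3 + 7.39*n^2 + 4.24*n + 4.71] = 14.78 - 11.1*n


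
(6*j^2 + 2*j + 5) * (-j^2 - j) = -6*j^4 - 8*j^3 - 7*j^2 - 5*j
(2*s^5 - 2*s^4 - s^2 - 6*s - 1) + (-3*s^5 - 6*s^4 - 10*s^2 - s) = -s^5 - 8*s^4 - 11*s^2 - 7*s - 1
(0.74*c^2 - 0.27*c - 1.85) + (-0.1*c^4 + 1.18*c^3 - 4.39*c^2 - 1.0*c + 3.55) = -0.1*c^4 + 1.18*c^3 - 3.65*c^2 - 1.27*c + 1.7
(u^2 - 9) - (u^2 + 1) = -10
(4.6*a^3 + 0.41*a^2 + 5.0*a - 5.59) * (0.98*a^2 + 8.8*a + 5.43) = 4.508*a^5 + 40.8818*a^4 + 33.486*a^3 + 40.7481*a^2 - 22.042*a - 30.3537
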